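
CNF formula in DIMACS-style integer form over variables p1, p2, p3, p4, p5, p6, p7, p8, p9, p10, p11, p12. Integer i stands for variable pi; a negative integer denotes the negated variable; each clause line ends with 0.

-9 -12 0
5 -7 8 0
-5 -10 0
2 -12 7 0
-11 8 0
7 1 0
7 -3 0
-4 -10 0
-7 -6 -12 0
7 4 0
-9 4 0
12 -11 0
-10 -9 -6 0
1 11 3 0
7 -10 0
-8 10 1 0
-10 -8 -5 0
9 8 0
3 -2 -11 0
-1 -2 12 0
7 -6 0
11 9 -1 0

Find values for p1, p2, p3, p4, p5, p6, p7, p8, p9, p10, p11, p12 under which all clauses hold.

p6 occurs only negated in the remaining clauses — set p6 = False.
Set p1 = True and propagate.
Set p2 = False and propagate.
Set p3 = True and propagate.
  then p7 is forced to True.
The remaining clauses are satisfied by p4 = False, p5 = False, p8 = True, p9 = False, p10 = False, p11 = True, p12 = True.

p1=True, p2=False, p3=True, p4=False, p5=False, p6=False, p7=True, p8=True, p9=False, p10=False, p11=True, p12=True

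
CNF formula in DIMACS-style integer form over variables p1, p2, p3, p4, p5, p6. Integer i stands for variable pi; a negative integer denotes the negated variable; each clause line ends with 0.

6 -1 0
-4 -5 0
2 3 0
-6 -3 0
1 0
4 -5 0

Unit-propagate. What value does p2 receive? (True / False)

True

Unit clause (p1) sets p1 = True.
(p6 OR NOT p1): since p1 = True, the clause reduces to (p6). p6 = True.
(NOT p6 OR NOT p3) with p6 = True leaves only NOT p3, so p3 = False.
From (p2 OR p3) and p3 = False: p2 = True.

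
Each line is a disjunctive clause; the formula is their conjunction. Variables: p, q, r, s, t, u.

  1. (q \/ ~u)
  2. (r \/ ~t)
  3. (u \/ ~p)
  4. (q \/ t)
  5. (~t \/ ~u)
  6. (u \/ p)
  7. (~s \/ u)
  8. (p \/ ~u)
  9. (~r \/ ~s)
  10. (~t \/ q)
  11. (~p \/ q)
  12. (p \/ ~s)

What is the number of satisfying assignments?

Satisfying assignments:
  p=1 q=1 r=0 s=0 t=0 u=1
  p=1 q=1 r=0 s=1 t=0 u=1
  p=1 q=1 r=1 s=0 t=0 u=1
That's 3 in total.

3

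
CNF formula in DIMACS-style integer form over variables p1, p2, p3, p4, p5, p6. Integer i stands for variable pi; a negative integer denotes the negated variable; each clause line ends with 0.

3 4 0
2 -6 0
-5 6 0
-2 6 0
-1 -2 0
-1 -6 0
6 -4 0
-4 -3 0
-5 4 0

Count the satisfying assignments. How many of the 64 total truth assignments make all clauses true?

5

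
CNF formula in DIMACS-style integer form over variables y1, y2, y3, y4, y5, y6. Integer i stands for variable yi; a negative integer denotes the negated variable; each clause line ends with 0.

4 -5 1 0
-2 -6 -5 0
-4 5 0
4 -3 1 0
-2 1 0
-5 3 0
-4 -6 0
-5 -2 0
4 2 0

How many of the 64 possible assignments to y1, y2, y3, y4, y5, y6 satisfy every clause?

6

The models are:
  y1=0 y2=0 y3=1 y4=1 y5=1 y6=0
  y1=1 y2=0 y3=1 y4=1 y5=1 y6=0
  y1=1 y2=1 y3=0 y4=0 y5=0 y6=0
  y1=1 y2=1 y3=0 y4=0 y5=0 y6=1
  y1=1 y2=1 y3=1 y4=0 y5=0 y6=0
  y1=1 y2=1 y3=1 y4=0 y5=0 y6=1
Count: 6.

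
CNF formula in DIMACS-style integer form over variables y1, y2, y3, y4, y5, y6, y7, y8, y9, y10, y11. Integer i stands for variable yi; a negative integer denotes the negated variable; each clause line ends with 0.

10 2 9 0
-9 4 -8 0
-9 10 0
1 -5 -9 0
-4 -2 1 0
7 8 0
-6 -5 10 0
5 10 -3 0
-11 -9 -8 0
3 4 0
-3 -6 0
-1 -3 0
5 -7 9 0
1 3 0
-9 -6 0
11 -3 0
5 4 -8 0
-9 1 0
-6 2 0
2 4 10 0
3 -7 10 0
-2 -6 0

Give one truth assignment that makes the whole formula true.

y1=1, y2=0, y3=0, y4=1, y5=1, y6=0, y7=1, y8=0, y9=0, y10=1, y11=1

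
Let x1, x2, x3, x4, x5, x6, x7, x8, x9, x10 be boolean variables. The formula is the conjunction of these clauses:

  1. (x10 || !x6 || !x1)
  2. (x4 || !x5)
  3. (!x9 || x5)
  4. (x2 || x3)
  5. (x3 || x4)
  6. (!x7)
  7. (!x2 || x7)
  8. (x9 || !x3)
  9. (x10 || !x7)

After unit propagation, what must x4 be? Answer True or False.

(!x7) is a unit clause: x7 = False.
In (x7 || !x2), x7 is now false; !x2 must hold, so x2 = False.
From (x2 || x3) and x2 = False: x3 = True.
(!x3 || x9): since x3 = True, the clause reduces to (x9). x9 = True.
In (!x9 || x5), !x9 is now false; x5 must hold, so x5 = True.
From (!x5 || x4) and x5 = True: x4 = True.

True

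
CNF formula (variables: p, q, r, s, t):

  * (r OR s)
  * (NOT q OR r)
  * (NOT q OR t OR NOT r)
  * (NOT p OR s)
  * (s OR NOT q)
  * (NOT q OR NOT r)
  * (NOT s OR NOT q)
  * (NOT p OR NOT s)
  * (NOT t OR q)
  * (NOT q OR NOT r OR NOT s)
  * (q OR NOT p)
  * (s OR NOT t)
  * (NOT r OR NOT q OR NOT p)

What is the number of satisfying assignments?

3

The models are:
  p=0 q=0 r=0 s=1 t=0
  p=0 q=0 r=1 s=0 t=0
  p=0 q=0 r=1 s=1 t=0
That's 3 in total.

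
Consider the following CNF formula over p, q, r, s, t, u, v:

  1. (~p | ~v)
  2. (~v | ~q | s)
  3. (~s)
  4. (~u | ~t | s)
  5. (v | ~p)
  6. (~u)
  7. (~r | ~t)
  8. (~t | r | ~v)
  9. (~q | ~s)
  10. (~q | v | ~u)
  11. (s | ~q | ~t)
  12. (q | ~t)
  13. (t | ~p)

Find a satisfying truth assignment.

p = False, q = False, r = False, s = False, t = False, u = False, v = True

Unit propagation: (~s) forces s = False.
Unit propagation: (~u) forces u = False.
p occurs only negated in the remaining clauses — set p = False.
Branch on q: take q = False.
  then t is forced to False.
r, v are now unconstrained; take r = False, v = True.
Check each clause:
  1. (~v | ~p) — ~p is true.
  2. (s | ~q | ~v) — ~q is true.
  3. (~s) — ~s is true.
  4. (~t | s | ~u) — ~u is true.
  5. (~p | v) — ~p is true.
  6. (~u) — ~u is true.
  7. (~t | ~r) — ~t is true.
  8. (~v | ~t | r) — ~t is true.
  9. (~q | ~s) — ~s is true.
  10. (~q | ~u | v) — ~u is true.
  11. (~q | s | ~t) — ~t is true.
  12. (~t | q) — ~t is true.
  13. (t | ~p) — ~p is true.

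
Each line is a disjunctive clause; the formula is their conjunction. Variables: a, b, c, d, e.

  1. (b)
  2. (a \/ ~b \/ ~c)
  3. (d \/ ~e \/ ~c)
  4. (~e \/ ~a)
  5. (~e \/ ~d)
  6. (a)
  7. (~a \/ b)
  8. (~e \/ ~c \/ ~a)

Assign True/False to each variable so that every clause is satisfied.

The clause (b) is unit: b must be True.
Unit propagation: (a) forces a = True.
Unit propagation: (~e) forces e = False.
c, d are now unconstrained; take c = True, d = False.
Every clause has at least one true literal under this assignment.

a = T, b = T, c = T, d = F, e = F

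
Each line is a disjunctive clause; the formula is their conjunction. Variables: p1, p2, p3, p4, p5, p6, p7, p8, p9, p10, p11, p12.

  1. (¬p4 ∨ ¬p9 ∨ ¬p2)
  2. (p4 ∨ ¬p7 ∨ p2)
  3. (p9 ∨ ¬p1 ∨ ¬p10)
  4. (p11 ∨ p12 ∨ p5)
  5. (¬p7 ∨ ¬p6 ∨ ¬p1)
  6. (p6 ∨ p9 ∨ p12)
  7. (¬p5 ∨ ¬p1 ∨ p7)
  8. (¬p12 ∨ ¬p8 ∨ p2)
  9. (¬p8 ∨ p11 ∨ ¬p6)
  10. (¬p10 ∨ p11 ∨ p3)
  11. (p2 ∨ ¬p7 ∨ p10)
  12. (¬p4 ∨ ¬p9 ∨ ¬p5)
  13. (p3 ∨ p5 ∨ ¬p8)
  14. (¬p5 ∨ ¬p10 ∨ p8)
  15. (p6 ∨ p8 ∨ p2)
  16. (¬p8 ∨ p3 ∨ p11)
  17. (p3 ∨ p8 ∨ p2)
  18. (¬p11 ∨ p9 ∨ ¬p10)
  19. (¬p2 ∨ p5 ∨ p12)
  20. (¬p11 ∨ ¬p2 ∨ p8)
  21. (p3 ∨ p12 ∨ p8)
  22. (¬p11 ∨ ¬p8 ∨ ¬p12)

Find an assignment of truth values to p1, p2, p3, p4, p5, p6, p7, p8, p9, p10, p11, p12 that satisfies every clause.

p1=False, p2=False, p3=True, p4=False, p5=False, p6=True, p7=False, p8=False, p9=True, p10=False, p11=True, p12=False

p1 occurs only negated in the remaining clauses — set p1 = False.
p3 occurs only positively in the remaining clauses — set p3 = True.
Branch on p2: take p2 = False.
Set p4 = False and propagate.
  then p7 is forced to False.
The remaining clauses are satisfied by p5 = False, p6 = True, p8 = False, p9 = True, p10 = False, p11 = True, p12 = False.
Check each clause:
  1. (¬p9 ∨ ¬p4 ∨ ¬p2) — ¬p4 is true.
  2. (¬p7 ∨ p4 ∨ p2) — ¬p7 is true.
  3. (p9 ∨ ¬p10 ∨ ¬p1) — p9 is true.
  4. (p12 ∨ p11 ∨ p5) — p11 is true.
  5. (¬p7 ∨ ¬p6 ∨ ¬p1) — ¬p7 is true.
  6. (p12 ∨ p6 ∨ p9) — p9 is true.
  7. (¬p1 ∨ ¬p5 ∨ p7) — ¬p5 is true.
  8. (¬p12 ∨ p2 ∨ ¬p8) — ¬p8 is true.
  9. (¬p6 ∨ p11 ∨ ¬p8) — ¬p8 is true.
  10. (p11 ∨ ¬p10 ∨ p3) — p3 is true.
  11. (p2 ∨ ¬p7 ∨ p10) — ¬p7 is true.
  12. (¬p9 ∨ ¬p4 ∨ ¬p5) — ¬p5 is true.
  13. (p3 ∨ ¬p8 ∨ p5) — ¬p8 is true.
  14. (p8 ∨ ¬p10 ∨ ¬p5) — ¬p5 is true.
  15. (p8 ∨ p2 ∨ p6) — p6 is true.
  16. (¬p8 ∨ p3 ∨ p11) — ¬p8 is true.
  17. (p8 ∨ p3 ∨ p2) — p3 is true.
  18. (p9 ∨ ¬p11 ∨ ¬p10) — p9 is true.
  19. (¬p2 ∨ p12 ∨ p5) — ¬p2 is true.
  20. (¬p2 ∨ p8 ∨ ¬p11) — ¬p2 is true.
  21. (p8 ∨ p3 ∨ p12) — p3 is true.
  22. (¬p12 ∨ ¬p11 ∨ ¬p8) — ¬p8 is true.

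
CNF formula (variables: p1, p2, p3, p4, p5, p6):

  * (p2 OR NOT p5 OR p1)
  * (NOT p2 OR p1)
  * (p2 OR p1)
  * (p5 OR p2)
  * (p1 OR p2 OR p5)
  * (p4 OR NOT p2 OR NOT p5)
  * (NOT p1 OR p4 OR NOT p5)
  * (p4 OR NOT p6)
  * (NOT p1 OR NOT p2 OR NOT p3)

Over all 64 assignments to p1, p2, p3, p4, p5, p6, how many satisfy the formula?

Split on p2, then p1.
  p2=T, p1=T: 5 of the 16 assignments to (p3,p4,p5,p6) work.
  p2=T, p1=F: a clause becomes empty — 0.
  p2=F, p1=T: remaining (p3,p4,p5,p6) ∈ {(F,T,T,F); (F,T,T,T); (T,T,T,F); (T,T,T,T)} — 4.
  p2=F, p1=F: a clause becomes empty — 0.
Total: 5 + 0 + 4 + 0 = 9.

9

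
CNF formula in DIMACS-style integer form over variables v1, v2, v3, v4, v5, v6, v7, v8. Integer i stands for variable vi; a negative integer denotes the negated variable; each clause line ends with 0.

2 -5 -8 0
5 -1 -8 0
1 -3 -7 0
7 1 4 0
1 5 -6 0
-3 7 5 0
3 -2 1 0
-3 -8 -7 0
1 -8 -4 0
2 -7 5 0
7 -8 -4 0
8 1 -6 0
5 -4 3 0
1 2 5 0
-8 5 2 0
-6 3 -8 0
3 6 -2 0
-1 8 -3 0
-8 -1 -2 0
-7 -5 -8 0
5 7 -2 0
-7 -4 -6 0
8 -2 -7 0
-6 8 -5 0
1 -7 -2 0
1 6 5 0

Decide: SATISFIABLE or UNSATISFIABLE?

SATISFIABLE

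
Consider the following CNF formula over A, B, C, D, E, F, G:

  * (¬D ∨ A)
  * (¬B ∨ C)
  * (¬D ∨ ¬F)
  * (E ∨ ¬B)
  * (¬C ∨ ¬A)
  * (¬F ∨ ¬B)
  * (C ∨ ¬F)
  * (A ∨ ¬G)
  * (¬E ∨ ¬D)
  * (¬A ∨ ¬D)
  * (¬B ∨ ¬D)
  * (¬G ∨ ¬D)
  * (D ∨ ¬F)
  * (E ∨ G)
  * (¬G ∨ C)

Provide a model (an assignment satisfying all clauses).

F occurs only negated in the remaining clauses — set F = False.
Set A = False and propagate.
  then D is forced to False.
  then G is forced to False.
  then E is forced to True.
Set B = True and propagate.
  then C is forced to True.
Every clause has at least one true literal under this assignment.

A=False  B=True  C=True  D=False  E=True  F=False  G=False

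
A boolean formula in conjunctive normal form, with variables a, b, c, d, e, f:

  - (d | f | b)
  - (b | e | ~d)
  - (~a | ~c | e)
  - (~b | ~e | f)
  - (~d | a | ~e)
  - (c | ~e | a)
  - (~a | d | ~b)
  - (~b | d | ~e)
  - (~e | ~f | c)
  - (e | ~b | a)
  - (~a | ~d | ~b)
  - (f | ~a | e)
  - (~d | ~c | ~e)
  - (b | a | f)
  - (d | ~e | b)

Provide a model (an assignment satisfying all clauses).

a=False  b=False  c=False  d=False  e=False  f=True

Branch on a: take a = False.
Branch on b: take b = False.
  then f is forced to True.
For the remaining variables, c = False, d = False, e = False works.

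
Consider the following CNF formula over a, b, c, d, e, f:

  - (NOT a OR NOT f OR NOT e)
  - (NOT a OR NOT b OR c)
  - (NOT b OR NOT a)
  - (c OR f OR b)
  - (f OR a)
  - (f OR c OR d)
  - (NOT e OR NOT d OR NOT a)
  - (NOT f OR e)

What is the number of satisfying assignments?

11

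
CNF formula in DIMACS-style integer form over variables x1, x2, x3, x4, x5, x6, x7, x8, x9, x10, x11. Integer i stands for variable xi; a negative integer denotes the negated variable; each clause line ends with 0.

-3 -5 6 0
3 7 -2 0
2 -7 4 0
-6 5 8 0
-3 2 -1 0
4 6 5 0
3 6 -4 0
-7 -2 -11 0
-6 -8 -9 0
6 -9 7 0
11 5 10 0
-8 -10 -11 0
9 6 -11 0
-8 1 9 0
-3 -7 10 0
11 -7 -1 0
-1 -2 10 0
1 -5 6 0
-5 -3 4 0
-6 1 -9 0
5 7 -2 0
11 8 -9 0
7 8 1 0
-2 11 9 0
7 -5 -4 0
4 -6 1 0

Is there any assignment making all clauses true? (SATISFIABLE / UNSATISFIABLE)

Branch on x1: take x1 = False.
The remaining clauses are satisfied by x2 = False, x3 = False, x4 = True, x5 = True, x6 = True, x7 = True, x8 = False, x9 = False, x10 = False, x11 = True.
So x1=F  x2=F  x3=F  x4=T  x5=T  x6=T  x7=T  x8=F  x9=F  x10=F  x11=T is a satisfying assignment.

SATISFIABLE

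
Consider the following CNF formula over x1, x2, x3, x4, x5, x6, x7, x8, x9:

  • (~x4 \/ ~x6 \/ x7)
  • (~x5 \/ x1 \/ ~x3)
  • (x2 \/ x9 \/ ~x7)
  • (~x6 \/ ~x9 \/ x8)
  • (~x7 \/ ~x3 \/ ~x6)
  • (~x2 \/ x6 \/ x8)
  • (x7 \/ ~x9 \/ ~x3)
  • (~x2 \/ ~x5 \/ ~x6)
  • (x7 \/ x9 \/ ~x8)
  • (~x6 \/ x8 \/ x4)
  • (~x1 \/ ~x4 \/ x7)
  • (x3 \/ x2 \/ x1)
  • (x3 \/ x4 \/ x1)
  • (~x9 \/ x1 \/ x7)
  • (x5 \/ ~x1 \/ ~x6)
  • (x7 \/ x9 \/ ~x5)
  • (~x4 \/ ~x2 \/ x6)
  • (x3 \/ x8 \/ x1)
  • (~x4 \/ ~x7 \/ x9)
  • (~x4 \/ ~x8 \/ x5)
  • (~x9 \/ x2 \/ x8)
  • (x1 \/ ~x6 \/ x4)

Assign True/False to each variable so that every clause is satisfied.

Branch on x1: take x1 = True.
Try x2 = False.
Branch on x3: take x3 = True.
For the remaining variables, x4 = False, x5 = False, x6 = False, x7 = True, x8 = True, x9 = True works.

x1=T, x2=F, x3=T, x4=F, x5=F, x6=F, x7=T, x8=T, x9=T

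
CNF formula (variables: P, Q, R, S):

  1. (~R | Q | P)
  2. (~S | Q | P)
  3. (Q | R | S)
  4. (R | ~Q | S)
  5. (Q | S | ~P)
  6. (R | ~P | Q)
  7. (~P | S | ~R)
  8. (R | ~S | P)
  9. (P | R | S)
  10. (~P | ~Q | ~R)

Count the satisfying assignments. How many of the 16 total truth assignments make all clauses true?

Satisfying assignments:
  P=0 Q=1 R=1 S=0
  P=0 Q=1 R=1 S=1
  P=1 Q=0 R=1 S=1
  P=1 Q=1 R=0 S=1
Count: 4.

4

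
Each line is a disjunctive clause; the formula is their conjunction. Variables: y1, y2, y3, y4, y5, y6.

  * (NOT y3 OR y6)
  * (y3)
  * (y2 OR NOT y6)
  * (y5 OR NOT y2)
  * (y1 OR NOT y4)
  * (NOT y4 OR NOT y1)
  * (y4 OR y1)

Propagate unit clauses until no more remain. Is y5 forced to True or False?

Unit clause (y3) sets y3 = True.
(y6 OR NOT y3) with y3 = True leaves only y6, so y6 = True.
(NOT y6 OR y2): since y6 = True, the clause reduces to (y2). y2 = True.
In (NOT y2 OR y5), NOT y2 is now false; y5 must hold, so y5 = True.

True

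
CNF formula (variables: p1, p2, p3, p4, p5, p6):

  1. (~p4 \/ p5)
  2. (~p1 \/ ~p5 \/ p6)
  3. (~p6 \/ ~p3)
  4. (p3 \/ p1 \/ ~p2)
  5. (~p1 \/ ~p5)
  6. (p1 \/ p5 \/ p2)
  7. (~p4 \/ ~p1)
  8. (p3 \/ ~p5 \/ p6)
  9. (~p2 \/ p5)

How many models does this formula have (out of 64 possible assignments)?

9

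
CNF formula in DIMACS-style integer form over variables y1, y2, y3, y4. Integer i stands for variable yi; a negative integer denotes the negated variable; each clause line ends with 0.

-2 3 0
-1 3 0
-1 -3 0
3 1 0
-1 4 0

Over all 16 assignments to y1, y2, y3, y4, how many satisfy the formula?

4

Satisfying assignments:
  y1=F y2=F y3=T y4=F
  y1=F y2=F y3=T y4=T
  y1=F y2=T y3=T y4=F
  y1=F y2=T y3=T y4=T
That's 4 in total.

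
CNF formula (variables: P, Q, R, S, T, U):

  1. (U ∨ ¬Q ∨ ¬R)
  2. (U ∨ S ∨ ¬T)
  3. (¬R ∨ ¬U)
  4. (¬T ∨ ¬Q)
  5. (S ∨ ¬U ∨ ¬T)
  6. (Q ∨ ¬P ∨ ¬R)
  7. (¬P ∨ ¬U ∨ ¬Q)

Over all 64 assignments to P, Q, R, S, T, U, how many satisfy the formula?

21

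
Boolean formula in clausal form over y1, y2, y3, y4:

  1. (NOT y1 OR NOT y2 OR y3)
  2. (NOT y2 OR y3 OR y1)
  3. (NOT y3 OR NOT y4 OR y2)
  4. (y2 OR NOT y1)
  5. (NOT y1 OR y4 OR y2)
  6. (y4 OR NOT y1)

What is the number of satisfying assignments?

6

The models are:
  y1=0 y2=0 y3=0 y4=0
  y1=0 y2=0 y3=0 y4=1
  y1=0 y2=0 y3=1 y4=0
  y1=0 y2=1 y3=1 y4=0
  y1=0 y2=1 y3=1 y4=1
  y1=1 y2=1 y3=1 y4=1
Count: 6.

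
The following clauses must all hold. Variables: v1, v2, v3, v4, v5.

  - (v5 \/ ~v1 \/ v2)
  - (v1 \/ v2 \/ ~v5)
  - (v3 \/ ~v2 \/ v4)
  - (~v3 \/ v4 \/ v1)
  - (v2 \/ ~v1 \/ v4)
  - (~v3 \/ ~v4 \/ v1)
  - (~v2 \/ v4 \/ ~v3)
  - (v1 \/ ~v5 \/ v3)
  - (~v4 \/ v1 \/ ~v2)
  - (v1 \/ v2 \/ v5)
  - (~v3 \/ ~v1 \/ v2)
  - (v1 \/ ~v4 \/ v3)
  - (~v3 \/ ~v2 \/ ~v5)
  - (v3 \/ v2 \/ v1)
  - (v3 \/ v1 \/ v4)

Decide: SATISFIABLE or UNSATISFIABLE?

SATISFIABLE

Set v1 = True and propagate.
Try v2 = True.
Branch on v3: take v3 = False.
  then v4 is forced to True.
v5 is now unconstrained; take v5 = False.
So v1=T, v2=T, v3=F, v4=T, v5=F is a satisfying assignment.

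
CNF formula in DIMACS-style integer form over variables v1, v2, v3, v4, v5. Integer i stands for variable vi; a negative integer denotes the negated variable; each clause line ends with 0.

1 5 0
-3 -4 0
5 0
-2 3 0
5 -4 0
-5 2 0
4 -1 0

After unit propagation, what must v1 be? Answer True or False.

(v5) is a unit clause: v5 = True.
(v2 \/ ~v5) with v5 = True leaves only v2, so v2 = True.
From (v3 \/ ~v2) and v2 = True: v3 = True.
In (~v3 \/ ~v4), ~v3 is now false; ~v4 must hold, so v4 = False.
(v4 \/ ~v1) with v4 = False leaves only ~v1, so v1 = False.

False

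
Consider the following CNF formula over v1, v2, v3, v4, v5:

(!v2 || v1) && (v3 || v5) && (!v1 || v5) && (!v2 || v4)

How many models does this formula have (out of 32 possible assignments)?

12

Case analysis on v1 and v2:
  v1=1, v2=1: remaining (v3,v4,v5) ∈ {(0,1,1); (1,1,1)} — 2.
  v1=1, v2=0: remaining (v3,v4,v5) ∈ {(0,0,1); (0,1,1); (1,0,1); (1,1,1)} — 4.
  v1=0, v2=1: a clause becomes empty — 0.
  v1=0, v2=0: v4 free; 3 ways for (v3,v5) × 2^1 = 6.
Total: 2 + 4 + 0 + 6 = 12.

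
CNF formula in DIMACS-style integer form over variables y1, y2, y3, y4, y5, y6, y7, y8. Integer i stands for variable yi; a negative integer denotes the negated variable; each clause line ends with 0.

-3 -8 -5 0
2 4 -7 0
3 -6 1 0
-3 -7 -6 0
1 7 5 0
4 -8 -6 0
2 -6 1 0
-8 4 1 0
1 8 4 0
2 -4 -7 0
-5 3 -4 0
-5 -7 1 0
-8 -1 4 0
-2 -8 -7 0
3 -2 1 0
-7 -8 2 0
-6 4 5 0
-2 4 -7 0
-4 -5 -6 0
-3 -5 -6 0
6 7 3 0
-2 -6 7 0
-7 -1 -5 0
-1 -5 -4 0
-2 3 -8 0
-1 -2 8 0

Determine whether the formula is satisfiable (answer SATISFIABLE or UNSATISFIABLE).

Set y1 = True and propagate.
The remaining clauses are satisfied by y2 = False, y3 = False, y4 = False, y5 = True, y6 = True, y7 = False, y8 = False.
Every clause has at least one true literal under this assignment.
So y1=T, y2=F, y3=F, y4=F, y5=T, y6=T, y7=F, y8=F is a satisfying assignment.

SATISFIABLE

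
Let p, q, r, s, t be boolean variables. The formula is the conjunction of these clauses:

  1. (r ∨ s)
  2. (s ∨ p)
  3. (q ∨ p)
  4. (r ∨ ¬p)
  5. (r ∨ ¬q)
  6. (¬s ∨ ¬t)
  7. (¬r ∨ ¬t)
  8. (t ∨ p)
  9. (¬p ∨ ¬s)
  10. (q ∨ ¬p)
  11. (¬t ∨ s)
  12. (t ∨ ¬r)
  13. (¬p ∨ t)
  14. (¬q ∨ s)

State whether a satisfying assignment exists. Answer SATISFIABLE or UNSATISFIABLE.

UNSATISFIABLE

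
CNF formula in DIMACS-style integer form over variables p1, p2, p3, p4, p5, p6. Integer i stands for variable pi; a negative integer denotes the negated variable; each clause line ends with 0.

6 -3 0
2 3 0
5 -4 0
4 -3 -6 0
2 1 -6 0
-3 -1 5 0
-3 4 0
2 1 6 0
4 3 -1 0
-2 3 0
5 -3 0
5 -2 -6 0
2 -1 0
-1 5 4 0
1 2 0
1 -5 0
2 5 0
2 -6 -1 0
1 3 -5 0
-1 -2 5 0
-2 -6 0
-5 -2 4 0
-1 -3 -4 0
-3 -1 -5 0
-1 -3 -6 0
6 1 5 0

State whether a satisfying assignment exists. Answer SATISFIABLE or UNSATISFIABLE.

p1 = True:
  propagation gives p2=True, p3=True, p6=True; an empty clause results — contradiction.
p1 = False:
  propagation gives p2=True, p3=True, p6=True; an empty clause results — contradiction.
Every branch closes, so no satisfying assignment exists.

UNSATISFIABLE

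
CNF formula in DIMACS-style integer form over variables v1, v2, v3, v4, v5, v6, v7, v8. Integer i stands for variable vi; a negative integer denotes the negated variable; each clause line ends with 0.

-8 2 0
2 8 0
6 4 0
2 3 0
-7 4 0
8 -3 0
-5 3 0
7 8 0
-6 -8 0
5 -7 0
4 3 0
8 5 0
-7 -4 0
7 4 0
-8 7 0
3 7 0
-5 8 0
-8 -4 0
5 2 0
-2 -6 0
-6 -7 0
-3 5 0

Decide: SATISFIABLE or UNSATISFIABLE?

UNSATISFIABLE

v8 = True:
  propagation gives v2=True, v6=False, v4=True; an empty clause results — contradiction.
v8 = False:
  propagation gives v2=True, v3=False, v5=False; an empty clause results — contradiction.
Every branch closes, so no satisfying assignment exists.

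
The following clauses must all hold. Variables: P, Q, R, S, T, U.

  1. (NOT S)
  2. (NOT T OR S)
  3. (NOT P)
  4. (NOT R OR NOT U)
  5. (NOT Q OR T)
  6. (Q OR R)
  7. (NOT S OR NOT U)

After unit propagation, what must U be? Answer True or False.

False

(NOT S) is a unit clause: S = False.
From (S OR NOT T) and S = False: T = False.
Unit clause (NOT P) sets P = False.
(NOT Q OR T) with T = False leaves only NOT Q, so Q = False.
(R OR Q): since Q = False, the clause reduces to (R). R = True.
(NOT U OR NOT R): since R = True, the clause reduces to (NOT U). U = False.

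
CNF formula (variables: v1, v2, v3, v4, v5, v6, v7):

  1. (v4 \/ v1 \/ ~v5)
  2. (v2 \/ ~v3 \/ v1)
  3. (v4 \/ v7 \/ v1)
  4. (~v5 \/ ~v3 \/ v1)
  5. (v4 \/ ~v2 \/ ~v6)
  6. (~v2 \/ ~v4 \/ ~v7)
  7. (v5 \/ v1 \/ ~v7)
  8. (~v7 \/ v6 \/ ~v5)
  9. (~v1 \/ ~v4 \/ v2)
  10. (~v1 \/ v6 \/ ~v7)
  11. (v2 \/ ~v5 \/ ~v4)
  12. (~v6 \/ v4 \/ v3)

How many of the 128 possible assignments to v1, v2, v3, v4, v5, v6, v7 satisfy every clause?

Split on v1, then v4.
  v1=T, v4=T: forces v2=T; v7=F; v3, v5, v6 free → 2^3 = 8.
  v1=T, v4=F: v5 free; 6 ways for (v2,v3,v6,v7) × 2^1 = 12.
  v1=F, v4=T: v6 free; 4 ways for (v2,v3,v5,v7) × 2^1 = 8.
  v1=F, v4=F: a clause becomes empty — 0.
Total: 8 + 12 + 8 + 0 = 28.

28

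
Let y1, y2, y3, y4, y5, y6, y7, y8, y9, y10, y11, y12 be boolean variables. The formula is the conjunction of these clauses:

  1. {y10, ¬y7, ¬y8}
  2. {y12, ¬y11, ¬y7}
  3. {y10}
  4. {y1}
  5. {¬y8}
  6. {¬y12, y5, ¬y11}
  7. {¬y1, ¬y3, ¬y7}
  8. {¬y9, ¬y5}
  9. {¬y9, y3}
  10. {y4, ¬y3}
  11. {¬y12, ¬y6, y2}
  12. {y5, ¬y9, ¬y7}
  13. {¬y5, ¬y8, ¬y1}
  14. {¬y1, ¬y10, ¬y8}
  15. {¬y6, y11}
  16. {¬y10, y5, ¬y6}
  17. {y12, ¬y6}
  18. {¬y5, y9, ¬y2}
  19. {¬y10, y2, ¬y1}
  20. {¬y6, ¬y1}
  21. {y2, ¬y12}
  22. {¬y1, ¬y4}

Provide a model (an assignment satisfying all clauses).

y1=T, y2=T, y3=F, y4=F, y5=F, y6=F, y7=F, y8=F, y9=F, y10=T, y11=F, y12=T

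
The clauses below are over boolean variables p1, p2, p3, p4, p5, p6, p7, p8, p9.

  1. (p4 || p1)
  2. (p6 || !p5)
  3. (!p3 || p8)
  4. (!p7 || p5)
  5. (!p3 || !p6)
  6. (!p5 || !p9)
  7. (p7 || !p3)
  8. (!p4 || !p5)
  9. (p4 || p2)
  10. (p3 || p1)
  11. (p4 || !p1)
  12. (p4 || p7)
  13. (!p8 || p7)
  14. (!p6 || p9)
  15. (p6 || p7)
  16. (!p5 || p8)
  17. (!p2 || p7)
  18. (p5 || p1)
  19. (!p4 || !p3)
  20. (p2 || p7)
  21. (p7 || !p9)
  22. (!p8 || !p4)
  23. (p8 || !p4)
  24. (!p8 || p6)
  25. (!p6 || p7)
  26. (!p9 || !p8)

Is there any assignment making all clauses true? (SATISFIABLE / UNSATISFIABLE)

UNSATISFIABLE

p7 = True:
  propagation gives p5=True, p6=True, p3=False, p9=False; an empty clause results — contradiction.
p7 = False:
  propagation gives p3=False, p1=True, p4=True, p5=False; an empty clause results — contradiction.
Every branch closes, so no satisfying assignment exists.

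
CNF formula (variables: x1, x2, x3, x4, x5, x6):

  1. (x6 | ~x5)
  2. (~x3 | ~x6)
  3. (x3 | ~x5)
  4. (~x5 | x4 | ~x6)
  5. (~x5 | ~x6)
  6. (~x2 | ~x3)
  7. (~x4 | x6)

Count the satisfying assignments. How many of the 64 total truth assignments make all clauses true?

14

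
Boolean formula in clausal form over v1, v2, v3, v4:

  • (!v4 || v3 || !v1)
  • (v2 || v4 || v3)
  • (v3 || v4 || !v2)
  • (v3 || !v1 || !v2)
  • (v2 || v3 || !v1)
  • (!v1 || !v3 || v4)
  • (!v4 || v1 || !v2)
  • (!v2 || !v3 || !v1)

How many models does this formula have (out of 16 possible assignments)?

5

The models are:
  v1=F v2=F v3=F v4=T
  v1=F v2=F v3=T v4=F
  v1=F v2=F v3=T v4=T
  v1=F v2=T v3=T v4=F
  v1=T v2=F v3=T v4=T
Count: 5.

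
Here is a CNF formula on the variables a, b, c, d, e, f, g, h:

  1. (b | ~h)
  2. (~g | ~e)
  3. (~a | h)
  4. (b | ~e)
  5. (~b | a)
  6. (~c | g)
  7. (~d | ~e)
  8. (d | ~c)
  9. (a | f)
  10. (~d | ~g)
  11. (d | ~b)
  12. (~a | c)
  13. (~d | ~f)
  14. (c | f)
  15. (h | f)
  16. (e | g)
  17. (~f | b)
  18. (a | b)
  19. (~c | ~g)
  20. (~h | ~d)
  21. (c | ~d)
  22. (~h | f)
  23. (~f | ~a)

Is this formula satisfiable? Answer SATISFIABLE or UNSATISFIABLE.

d = True:
  propagation gives e=False, g=False; an empty clause results — contradiction.
d = False:
  propagation gives c=False, b=False, h=False, a=False; an empty clause results — contradiction.
Every branch closes, so no satisfying assignment exists.

UNSATISFIABLE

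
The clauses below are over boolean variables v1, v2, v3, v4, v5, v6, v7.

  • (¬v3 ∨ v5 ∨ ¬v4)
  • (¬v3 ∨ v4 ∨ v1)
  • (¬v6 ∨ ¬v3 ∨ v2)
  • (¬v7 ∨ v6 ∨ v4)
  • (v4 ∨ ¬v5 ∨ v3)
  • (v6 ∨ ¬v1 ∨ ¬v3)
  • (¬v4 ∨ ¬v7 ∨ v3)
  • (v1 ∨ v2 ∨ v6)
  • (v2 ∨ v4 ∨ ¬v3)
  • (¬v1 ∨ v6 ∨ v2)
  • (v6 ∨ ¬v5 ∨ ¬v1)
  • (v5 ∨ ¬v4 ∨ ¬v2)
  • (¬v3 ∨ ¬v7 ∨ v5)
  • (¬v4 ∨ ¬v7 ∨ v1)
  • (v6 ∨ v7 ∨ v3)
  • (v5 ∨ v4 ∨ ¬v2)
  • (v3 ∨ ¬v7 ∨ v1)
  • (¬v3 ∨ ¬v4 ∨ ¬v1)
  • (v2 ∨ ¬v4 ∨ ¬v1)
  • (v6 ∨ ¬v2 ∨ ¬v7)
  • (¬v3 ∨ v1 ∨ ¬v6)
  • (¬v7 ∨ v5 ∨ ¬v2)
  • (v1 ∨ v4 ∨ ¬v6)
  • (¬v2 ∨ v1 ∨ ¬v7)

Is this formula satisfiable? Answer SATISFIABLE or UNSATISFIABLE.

Try v1 = True.
Try v2 = True.
The remaining clauses are satisfied by v3 = True, v4 = False, v5 = True, v6 = True, v7 = False.
So v1=T, v2=T, v3=T, v4=F, v5=T, v6=T, v7=F is a satisfying assignment.

SATISFIABLE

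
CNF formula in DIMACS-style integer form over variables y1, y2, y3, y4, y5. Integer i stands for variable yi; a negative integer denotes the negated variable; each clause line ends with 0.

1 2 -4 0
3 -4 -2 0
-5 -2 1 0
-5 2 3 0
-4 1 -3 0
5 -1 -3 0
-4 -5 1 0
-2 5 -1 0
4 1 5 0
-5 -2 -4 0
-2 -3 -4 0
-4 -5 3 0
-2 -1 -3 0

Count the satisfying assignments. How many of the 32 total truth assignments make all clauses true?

Satisfying assignments:
  y1=0 y2=0 y3=1 y4=0 y5=1
  y1=1 y2=0 y3=0 y4=0 y5=0
  y1=1 y2=0 y3=0 y4=1 y5=0
  y1=1 y2=0 y3=1 y4=0 y5=1
  y1=1 y2=0 y3=1 y4=1 y5=1
  y1=1 y2=1 y3=0 y4=0 y5=1
Count: 6.

6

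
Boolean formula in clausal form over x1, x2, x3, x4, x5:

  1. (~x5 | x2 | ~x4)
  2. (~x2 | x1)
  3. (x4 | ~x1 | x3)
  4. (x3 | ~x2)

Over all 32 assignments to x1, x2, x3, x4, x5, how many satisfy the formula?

Split on x2, then x1.
  x2=1, x1=1: remaining (x3,x4,x5) ∈ {(1,0,0); (1,0,1); (1,1,0); (1,1,1)} — 4.
  x2=1, x1=0: a clause becomes empty — 0.
  x2=0, x1=1: remaining (x3,x4,x5) ∈ {(0,1,0); (1,0,0); (1,0,1); (1,1,0)} — 4.
  x2=0, x1=0: x3 free; 3 ways for (x4,x5) × 2^1 = 6.
Total: 4 + 0 + 4 + 6 = 14.

14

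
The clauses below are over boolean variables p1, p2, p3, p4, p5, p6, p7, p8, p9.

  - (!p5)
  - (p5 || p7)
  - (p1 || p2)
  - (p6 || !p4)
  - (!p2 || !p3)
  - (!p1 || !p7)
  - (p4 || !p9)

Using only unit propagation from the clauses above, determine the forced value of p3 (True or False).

False

(!p5) is a unit clause: p5 = False.
(p5 || p7) with p5 = False leaves only p7, so p7 = True.
(!p1 || !p7): since p7 = True, the clause reduces to (!p1). p1 = False.
(p1 || p2): since p1 = False, the clause reduces to (p2). p2 = True.
(!p3 || !p2): since p2 = True, the clause reduces to (!p3). p3 = False.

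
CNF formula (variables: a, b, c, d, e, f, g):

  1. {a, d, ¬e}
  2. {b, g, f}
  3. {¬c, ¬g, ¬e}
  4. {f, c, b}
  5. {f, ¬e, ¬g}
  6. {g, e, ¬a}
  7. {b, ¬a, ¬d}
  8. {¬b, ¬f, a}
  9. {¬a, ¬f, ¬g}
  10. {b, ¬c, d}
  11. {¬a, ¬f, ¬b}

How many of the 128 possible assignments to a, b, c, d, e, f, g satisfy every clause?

29

Split on a, then b.
  a=T, b=T: c, d free; 2 ways for (e,f,g) × 2^2 = 8.
  a=T, b=F: remaining (c,d,e,f,g) ∈ {(F,F,T,T,F)} — 1.
  a=F, b=T: c free; 5 ways for (d,e,f,g) × 2^1 = 10.
  a=F, b=F: 10 of the 32 assignments to (c,d,e,f,g) work.
Total: 8 + 1 + 10 + 10 = 29.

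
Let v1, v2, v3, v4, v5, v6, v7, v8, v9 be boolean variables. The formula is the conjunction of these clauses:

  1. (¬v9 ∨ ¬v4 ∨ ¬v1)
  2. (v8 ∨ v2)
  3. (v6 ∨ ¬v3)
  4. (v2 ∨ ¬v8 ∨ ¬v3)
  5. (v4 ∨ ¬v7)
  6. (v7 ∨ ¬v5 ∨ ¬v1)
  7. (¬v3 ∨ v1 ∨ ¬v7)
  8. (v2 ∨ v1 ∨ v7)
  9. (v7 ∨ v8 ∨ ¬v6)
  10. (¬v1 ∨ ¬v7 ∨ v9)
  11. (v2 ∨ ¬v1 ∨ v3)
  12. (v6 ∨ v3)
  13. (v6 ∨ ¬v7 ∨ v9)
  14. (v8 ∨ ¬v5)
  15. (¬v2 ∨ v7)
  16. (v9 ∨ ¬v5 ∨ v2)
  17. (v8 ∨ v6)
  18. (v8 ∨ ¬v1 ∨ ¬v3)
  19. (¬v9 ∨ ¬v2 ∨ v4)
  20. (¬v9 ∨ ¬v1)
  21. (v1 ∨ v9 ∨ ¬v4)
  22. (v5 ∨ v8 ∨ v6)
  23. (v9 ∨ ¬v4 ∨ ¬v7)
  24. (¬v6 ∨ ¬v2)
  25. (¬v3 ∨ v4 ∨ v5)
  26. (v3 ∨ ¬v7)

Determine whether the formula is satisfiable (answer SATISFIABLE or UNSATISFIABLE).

v7 = True:
  propagation gives v4=True, v9=True, v1=False, v3=False; an empty clause results — contradiction.
v7 = False:
  propagation gives v2=False, v8=True, v3=False, v1=True; an empty clause results — contradiction.
Every branch closes, so no satisfying assignment exists.

UNSATISFIABLE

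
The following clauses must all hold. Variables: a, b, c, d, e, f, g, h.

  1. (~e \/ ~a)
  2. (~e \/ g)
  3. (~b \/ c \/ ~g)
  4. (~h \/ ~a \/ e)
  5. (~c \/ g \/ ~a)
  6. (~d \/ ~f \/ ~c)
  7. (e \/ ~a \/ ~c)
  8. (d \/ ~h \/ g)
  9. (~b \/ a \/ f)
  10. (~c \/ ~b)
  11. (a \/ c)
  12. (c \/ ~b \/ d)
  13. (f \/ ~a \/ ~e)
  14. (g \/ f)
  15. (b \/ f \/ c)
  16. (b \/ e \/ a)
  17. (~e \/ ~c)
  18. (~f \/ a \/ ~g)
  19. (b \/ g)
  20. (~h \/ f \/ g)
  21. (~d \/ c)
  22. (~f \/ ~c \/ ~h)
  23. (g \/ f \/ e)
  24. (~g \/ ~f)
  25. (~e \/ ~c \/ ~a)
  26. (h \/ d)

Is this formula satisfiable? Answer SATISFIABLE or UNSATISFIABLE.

UNSATISFIABLE

c = True:
  propagation gives b=False, e=False, a=False; an empty clause results — contradiction.
c = False:
  propagation gives a=True, e=False, h=False, d=False; an empty clause results — contradiction.
Every branch closes, so no satisfying assignment exists.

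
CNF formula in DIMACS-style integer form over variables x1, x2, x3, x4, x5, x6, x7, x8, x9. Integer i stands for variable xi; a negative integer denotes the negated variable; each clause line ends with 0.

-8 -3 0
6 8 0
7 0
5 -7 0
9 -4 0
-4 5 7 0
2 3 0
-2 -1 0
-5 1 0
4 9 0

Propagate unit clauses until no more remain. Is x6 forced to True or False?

(x7) is a unit clause: x7 = True.
From (¬x7 ∨ x5) and x7 = True: x5 = True.
From (x1 ∨ ¬x5) and x5 = True: x1 = True.
(¬x1 ∨ ¬x2): since x1 = True, the clause reduces to (¬x2). x2 = False.
From (x2 ∨ x3) and x2 = False: x3 = True.
In (¬x8 ∨ ¬x3), ¬x3 is now false; ¬x8 must hold, so x8 = False.
(x6 ∨ x8): since x8 = False, the clause reduces to (x6). x6 = True.

True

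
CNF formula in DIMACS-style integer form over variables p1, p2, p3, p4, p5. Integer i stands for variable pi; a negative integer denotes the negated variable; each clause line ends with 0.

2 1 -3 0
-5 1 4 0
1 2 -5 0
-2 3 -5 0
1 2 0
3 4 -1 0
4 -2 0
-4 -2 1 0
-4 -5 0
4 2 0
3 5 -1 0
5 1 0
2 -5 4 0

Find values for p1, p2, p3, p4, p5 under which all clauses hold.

p1=1, p2=0, p3=1, p4=1, p5=0

Branch on p1: take p1 = True.
Try p2 = False.
  then p4 is forced to True.
  then p5 is forced to False.
  then p3 is forced to True.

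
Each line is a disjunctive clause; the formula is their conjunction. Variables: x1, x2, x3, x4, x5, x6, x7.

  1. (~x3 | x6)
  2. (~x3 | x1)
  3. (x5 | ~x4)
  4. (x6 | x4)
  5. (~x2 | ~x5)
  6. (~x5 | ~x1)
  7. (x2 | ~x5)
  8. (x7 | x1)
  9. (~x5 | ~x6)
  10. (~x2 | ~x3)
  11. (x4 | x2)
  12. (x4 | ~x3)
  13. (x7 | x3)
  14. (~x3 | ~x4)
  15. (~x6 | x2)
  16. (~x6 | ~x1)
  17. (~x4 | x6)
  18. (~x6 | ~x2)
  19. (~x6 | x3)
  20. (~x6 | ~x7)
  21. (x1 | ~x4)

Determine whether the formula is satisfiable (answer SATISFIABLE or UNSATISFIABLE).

UNSATISFIABLE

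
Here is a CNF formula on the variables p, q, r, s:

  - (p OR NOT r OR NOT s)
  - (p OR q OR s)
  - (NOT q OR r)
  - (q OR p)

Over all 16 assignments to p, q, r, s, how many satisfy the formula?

The models are:
  p=0 q=1 r=1 s=0
  p=1 q=0 r=0 s=0
  p=1 q=0 r=0 s=1
  p=1 q=0 r=1 s=0
  p=1 q=0 r=1 s=1
  p=1 q=1 r=1 s=0
  p=1 q=1 r=1 s=1
That's 7 in total.

7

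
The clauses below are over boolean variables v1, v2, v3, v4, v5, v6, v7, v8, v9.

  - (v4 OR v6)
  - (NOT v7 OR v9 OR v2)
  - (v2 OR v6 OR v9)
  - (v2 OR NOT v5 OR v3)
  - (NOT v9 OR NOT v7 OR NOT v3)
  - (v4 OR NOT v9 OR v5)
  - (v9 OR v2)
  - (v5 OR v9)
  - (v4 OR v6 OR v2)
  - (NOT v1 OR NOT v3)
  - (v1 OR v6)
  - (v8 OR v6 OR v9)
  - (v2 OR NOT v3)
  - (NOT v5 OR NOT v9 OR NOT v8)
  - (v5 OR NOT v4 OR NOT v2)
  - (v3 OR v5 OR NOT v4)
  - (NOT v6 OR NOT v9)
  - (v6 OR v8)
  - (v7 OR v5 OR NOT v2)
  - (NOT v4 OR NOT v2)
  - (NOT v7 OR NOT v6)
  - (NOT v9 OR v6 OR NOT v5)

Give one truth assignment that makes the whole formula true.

v1=F  v2=T  v3=F  v4=F  v5=T  v6=T  v7=F  v8=T  v9=F

Check each clause:
  1. (v4 OR v6) — v6 is true.
  2. (NOT v7 OR v9 OR v2) — v2 is true.
  3. (v2 OR v6 OR v9) — v2 is true.
  4. (v2 OR NOT v5 OR v3) — v2 is true.
  5. (NOT v3 OR NOT v9 OR NOT v7) — NOT v7 is true.
  6. (v4 OR v5 OR NOT v9) — v5 is true.
  7. (v2 OR v9) — v2 is true.
  8. (v5 OR v9) — v5 is true.
  9. (v6 OR v4 OR v2) — v2 is true.
  10. (NOT v1 OR NOT v3) — NOT v3 is true.
  11. (v6 OR v1) — v6 is true.
  12. (v8 OR v9 OR v6) — v8 is true.
  13. (NOT v3 OR v2) — v2 is true.
  14. (NOT v5 OR NOT v9 OR NOT v8) — NOT v9 is true.
  15. (v5 OR NOT v4 OR NOT v2) — NOT v4 is true.
  16. (v3 OR v5 OR NOT v4) — NOT v4 is true.
  17. (NOT v9 OR NOT v6) — NOT v9 is true.
  18. (v8 OR v6) — v8 is true.
  19. (NOT v2 OR v5 OR v7) — v5 is true.
  20. (NOT v4 OR NOT v2) — NOT v4 is true.
  21. (NOT v7 OR NOT v6) — NOT v7 is true.
  22. (v6 OR NOT v9 OR NOT v5) — v6 is true.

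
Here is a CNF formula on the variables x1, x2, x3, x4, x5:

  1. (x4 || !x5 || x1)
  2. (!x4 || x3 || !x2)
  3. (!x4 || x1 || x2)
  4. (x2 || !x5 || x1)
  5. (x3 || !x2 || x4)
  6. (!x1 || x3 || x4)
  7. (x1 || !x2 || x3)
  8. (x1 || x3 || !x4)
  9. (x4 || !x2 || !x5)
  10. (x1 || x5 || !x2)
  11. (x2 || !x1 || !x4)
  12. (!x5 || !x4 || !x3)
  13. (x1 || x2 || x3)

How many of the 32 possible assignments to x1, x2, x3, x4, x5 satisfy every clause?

5

The models are:
  x1=0 x2=0 x3=1 x4=0 x5=0
  x1=1 x2=0 x3=1 x4=0 x5=0
  x1=1 x2=0 x3=1 x4=0 x5=1
  x1=1 x2=1 x3=1 x4=0 x5=0
  x1=1 x2=1 x3=1 x4=1 x5=0
That's 5 in total.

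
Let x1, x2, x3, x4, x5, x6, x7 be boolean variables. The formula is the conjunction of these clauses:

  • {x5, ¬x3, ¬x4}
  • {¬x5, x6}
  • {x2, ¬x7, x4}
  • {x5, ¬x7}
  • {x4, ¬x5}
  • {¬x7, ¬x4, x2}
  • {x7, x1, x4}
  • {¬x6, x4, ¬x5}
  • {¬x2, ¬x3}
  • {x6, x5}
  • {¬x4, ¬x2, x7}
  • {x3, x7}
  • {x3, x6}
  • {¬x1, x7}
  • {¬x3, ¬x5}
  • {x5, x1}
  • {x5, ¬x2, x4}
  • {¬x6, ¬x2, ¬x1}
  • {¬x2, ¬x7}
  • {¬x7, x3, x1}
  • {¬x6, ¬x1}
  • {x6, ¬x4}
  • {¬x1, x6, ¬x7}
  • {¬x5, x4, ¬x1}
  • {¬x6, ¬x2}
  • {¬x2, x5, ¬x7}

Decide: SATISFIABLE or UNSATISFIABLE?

UNSATISFIABLE

x5 = True:
  propagation gives x6=True, x4=True, x3=False, x7=True; an empty clause results — contradiction.
x5 = False:
  propagation gives x7=False, x6=True, x3=True, x4=False; an empty clause results — contradiction.
Every branch closes, so no satisfying assignment exists.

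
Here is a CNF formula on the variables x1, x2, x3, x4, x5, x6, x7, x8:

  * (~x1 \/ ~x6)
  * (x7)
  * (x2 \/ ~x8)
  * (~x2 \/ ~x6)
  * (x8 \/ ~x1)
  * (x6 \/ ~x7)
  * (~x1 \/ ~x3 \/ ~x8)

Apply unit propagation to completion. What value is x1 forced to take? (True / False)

False

(x7) stands alone — x7 = True.
In (x6 \/ ~x7), ~x7 is now false; x6 must hold, so x6 = True.
In (~x1 \/ ~x6), ~x6 is now false; ~x1 must hold, so x1 = False.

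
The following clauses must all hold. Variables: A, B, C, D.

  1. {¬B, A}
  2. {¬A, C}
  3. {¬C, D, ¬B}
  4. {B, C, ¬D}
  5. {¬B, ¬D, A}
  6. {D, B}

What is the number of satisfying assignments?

Satisfying assignments:
  A=F B=F C=T D=T
  A=T B=F C=T D=T
  A=T B=T C=T D=T
Count: 3.

3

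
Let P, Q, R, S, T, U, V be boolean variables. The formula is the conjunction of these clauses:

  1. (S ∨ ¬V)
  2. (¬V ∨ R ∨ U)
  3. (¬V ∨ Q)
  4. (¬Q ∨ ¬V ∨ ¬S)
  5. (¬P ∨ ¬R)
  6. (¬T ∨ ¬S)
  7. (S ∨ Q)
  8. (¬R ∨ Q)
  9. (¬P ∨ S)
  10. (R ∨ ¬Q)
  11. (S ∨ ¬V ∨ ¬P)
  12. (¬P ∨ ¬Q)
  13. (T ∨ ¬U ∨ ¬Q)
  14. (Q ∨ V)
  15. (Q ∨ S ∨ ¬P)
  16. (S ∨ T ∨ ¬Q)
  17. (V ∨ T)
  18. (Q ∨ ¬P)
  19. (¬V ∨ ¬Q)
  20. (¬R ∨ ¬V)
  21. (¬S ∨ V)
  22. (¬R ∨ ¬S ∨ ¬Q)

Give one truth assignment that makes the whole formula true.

P=0, Q=1, R=1, S=0, T=1, U=0, V=0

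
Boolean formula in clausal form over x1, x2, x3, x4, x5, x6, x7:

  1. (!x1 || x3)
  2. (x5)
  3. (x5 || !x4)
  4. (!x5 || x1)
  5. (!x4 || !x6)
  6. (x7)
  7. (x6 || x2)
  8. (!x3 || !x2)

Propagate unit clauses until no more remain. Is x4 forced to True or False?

(x5) is a unit clause: x5 = True.
(!x5 || x1): since x5 = True, the clause reduces to (x1). x1 = True.
(!x1 || x3): since x1 = True, the clause reduces to (x3). x3 = True.
Unit clause (x7) sets x7 = True.
(!x2 || !x3): since x3 = True, the clause reduces to (!x2). x2 = False.
(x6 || x2) with x2 = False leaves only x6, so x6 = True.
In (!x6 || !x4), !x6 is now false; !x4 must hold, so x4 = False.

False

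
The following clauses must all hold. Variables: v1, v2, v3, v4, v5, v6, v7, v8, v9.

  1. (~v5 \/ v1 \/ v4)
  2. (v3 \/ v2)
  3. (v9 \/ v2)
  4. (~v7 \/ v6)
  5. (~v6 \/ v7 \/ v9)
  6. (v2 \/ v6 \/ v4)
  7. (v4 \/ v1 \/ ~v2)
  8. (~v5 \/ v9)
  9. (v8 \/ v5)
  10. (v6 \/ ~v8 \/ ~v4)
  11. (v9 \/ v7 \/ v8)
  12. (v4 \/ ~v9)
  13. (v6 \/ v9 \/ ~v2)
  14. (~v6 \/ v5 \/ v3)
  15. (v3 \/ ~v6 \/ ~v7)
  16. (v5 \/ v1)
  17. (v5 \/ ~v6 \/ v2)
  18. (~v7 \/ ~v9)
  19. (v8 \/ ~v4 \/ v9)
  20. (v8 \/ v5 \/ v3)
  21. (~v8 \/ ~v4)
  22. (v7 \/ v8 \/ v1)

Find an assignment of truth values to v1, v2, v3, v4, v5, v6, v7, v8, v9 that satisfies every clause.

v1=True, v2=True, v3=True, v4=False, v5=False, v6=True, v7=True, v8=True, v9=False

Pure literal: v1 appears only positively; assign v1 = True.
Pure literal: v3 appears only positively; assign v3 = True.
Try v2 = True.
Set v4 = False and propagate.
  then v9 is forced to False.
  then v5 is forced to False.
  then v8 is forced to True.
  then v6 is forced to True.
  then v7 is forced to True.
Every clause has at least one true literal under this assignment.
Check each clause:
  1. (v4 \/ ~v5 \/ v1) — v1 is true.
  2. (v3 \/ v2) — v2 is true.
  3. (v9 \/ v2) — v2 is true.
  4. (~v7 \/ v6) — v6 is true.
  5. (~v6 \/ v9 \/ v7) — v7 is true.
  6. (v6 \/ v2 \/ v4) — v2 is true.
  7. (v1 \/ ~v2 \/ v4) — v1 is true.
  8. (~v5 \/ v9) — ~v5 is true.
  9. (v8 \/ v5) — v8 is true.
  10. (~v8 \/ ~v4 \/ v6) — ~v4 is true.
  11. (v7 \/ v9 \/ v8) — v8 is true.
  12. (v4 \/ ~v9) — ~v9 is true.
  13. (v9 \/ v6 \/ ~v2) — v6 is true.
  14. (v3 \/ ~v6 \/ v5) — v3 is true.
  15. (v3 \/ ~v7 \/ ~v6) — v3 is true.
  16. (v5 \/ v1) — v1 is true.
  17. (~v6 \/ v5 \/ v2) — v2 is true.
  18. (~v7 \/ ~v9) — ~v9 is true.
  19. (~v4 \/ v8 \/ v9) — v8 is true.
  20. (v8 \/ v5 \/ v3) — v8 is true.
  21. (~v4 \/ ~v8) — ~v4 is true.
  22. (v7 \/ v1 \/ v8) — v8 is true.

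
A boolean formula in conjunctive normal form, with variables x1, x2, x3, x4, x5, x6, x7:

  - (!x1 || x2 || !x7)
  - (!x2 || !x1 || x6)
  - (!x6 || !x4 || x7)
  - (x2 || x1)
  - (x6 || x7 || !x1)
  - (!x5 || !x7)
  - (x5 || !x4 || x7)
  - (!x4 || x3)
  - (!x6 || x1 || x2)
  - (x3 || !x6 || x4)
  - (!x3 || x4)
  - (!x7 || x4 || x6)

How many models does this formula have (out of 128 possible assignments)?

6

Satisfying assignments:
  x1=0 x2=1 x3=0 x4=0 x5=0 x6=0 x7=0
  x1=0 x2=1 x3=0 x4=0 x5=1 x6=0 x7=0
  x1=0 x2=1 x3=1 x4=1 x5=0 x6=0 x7=1
  x1=0 x2=1 x3=1 x4=1 x5=0 x6=1 x7=1
  x1=0 x2=1 x3=1 x4=1 x5=1 x6=0 x7=0
  x1=1 x2=1 x3=1 x4=1 x5=0 x6=1 x7=1
Count: 6.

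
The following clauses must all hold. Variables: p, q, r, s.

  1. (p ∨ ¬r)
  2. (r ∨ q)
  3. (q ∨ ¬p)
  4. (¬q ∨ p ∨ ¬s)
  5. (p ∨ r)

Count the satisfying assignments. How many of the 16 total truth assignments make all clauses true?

Satisfying assignments:
  p=1 q=1 r=0 s=0
  p=1 q=1 r=0 s=1
  p=1 q=1 r=1 s=0
  p=1 q=1 r=1 s=1
That's 4 in total.

4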